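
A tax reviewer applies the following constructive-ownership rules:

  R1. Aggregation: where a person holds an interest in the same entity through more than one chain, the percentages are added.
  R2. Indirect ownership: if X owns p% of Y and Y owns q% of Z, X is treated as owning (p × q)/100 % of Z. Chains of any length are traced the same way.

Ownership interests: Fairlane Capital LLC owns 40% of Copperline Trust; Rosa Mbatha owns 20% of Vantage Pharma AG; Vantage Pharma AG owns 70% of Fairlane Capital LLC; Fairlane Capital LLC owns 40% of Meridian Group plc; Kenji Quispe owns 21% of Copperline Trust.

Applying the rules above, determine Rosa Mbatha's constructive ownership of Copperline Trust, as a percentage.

Chain via Vantage Pharma AG → Fairlane Capital LLC (R2): 20% × 70% × 40% = 5.6% of Copperline Trust.

5.6%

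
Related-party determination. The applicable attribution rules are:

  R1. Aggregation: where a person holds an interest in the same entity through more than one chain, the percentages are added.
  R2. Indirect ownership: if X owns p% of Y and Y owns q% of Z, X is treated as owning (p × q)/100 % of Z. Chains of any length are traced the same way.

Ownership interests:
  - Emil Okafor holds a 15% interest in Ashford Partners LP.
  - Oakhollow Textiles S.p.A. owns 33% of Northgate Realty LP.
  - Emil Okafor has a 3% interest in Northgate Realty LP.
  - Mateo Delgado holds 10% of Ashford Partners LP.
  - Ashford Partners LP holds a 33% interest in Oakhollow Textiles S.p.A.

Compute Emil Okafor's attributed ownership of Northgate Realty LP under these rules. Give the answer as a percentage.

Chain via Ashford Partners LP → Oakhollow Textiles S.p.A. (R2): 15% × 33% × 33% = 1.6335% of Northgate Realty LP.
Direct interest in Northgate Realty LP: 3%.
Aggregating (R1): 1.6335% + 3% = 4.6335%.

4.6335%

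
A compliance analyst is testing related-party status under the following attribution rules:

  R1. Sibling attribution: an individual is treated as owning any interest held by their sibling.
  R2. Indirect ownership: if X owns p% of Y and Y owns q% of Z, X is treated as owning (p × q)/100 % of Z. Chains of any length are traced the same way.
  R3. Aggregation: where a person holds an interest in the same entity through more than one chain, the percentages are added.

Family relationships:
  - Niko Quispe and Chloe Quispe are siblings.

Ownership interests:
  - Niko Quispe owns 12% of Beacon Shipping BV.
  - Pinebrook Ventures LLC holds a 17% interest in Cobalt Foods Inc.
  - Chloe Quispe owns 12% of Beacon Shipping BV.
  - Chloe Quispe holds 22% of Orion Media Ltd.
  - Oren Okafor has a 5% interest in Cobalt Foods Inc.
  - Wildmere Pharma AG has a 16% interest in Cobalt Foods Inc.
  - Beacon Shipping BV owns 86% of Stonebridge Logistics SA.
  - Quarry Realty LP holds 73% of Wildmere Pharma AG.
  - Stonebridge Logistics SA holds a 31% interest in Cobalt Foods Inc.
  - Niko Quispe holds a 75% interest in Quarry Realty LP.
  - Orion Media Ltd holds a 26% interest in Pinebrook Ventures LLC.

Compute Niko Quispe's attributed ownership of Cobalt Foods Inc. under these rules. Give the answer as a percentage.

By sibling attribution (R1), Niko Quispe is treated as also owning Chloe Quispe's interest in Beacon Shipping BV, giving 12% + 12% = 24%.
By sibling attribution (R1), Niko Quispe is treated as owning Chloe Quispe's 22% interest in Orion Media Ltd.
Chain via Quarry Realty LP → Wildmere Pharma AG (R2): 75% × 73% × 16% = 8.76% of Cobalt Foods Inc.
Chain via Beacon Shipping BV → Stonebridge Logistics SA (R2): 24% × 86% × 31% = 6.3984% of Cobalt Foods Inc.
Chain via Orion Media Ltd → Pinebrook Ventures LLC (R2): 22% × 26% × 17% = 0.9724% of Cobalt Foods Inc.
Aggregating (R3): 8.76% + 6.3984% + 0.9724% = 16.1308%.

16.1308%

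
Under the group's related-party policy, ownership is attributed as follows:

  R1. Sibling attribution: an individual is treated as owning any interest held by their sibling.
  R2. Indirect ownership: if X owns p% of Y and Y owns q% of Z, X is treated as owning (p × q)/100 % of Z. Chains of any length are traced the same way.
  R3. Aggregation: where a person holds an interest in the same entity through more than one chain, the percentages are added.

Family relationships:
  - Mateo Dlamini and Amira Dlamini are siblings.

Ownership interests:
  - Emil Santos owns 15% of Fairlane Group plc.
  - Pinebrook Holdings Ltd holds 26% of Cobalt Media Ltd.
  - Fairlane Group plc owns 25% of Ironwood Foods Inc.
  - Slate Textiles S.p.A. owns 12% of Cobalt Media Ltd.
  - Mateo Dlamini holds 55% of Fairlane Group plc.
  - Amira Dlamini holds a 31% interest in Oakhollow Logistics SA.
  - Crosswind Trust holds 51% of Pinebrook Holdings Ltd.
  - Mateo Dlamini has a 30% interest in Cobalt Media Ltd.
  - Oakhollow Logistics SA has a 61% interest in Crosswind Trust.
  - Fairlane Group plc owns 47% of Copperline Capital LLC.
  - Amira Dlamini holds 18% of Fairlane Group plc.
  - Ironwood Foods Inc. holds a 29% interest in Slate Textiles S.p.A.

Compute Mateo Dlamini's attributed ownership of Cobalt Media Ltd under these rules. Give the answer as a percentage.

33.142566%

By sibling attribution (R1), Mateo Dlamini is treated as also owning Amira Dlamini's interest in Fairlane Group plc, giving 55% + 18% = 73%.
By sibling attribution (R1), Mateo Dlamini is treated as owning Amira Dlamini's 31% interest in Oakhollow Logistics SA.
Chain via Fairlane Group plc → Ironwood Foods Inc. → Slate Textiles S.p.A. (R2): 73% × 25% × 29% × 12% = 0.6351% of Cobalt Media Ltd.
Direct interest in Cobalt Media Ltd: 30%.
Chain via Oakhollow Logistics SA → Crosswind Trust → Pinebrook Holdings Ltd (R2): 31% × 61% × 51% × 26% = 2.507466% of Cobalt Media Ltd.
Aggregating (R3): 0.6351% + 30% + 2.507466% = 33.142566%.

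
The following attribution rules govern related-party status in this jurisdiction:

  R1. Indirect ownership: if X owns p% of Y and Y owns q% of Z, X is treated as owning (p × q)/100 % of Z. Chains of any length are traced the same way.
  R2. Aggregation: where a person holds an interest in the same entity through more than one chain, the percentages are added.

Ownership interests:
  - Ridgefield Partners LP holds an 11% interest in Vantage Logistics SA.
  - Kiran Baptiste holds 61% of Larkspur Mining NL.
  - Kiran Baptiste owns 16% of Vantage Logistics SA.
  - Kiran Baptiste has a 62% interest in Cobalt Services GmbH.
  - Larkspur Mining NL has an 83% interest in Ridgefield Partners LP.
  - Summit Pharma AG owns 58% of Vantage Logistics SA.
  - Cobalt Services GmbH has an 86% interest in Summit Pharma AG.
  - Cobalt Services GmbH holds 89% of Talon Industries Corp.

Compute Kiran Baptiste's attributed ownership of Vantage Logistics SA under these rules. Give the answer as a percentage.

Chain via Cobalt Services GmbH → Summit Pharma AG (R1): 62% × 86% × 58% = 30.9256% of Vantage Logistics SA.
Chain via Larkspur Mining NL → Ridgefield Partners LP (R1): 61% × 83% × 11% = 5.5693% of Vantage Logistics SA.
Direct interest in Vantage Logistics SA: 16%.
Aggregating (R2): 30.9256% + 5.5693% + 16% = 52.4949%.

52.4949%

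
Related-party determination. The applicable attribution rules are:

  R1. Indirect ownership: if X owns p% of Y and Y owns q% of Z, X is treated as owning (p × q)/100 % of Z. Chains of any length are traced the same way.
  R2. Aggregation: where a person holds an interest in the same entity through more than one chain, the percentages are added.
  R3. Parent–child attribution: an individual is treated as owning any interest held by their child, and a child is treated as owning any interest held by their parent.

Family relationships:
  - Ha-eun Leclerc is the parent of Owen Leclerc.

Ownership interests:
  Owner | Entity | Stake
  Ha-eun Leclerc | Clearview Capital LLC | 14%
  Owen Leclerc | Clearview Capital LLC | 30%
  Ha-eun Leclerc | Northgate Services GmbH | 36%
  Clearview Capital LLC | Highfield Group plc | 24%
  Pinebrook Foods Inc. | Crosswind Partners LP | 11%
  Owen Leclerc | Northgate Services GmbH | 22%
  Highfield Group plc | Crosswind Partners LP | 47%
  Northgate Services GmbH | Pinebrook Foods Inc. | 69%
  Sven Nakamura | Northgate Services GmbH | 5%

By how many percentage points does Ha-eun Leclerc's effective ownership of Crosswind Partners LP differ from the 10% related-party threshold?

0.6346

By parent–child attribution (R3), Ha-eun Leclerc is treated as also owning Owen Leclerc's interest in Clearview Capital LLC, giving 14% + 30% = 44%.
By parent–child attribution (R3), Ha-eun Leclerc is treated as also owning Owen Leclerc's interest in Northgate Services GmbH, giving 36% + 22% = 58%.
Chain via Clearview Capital LLC → Highfield Group plc (R1): 44% × 24% × 47% = 4.9632% of Crosswind Partners LP.
Chain via Northgate Services GmbH → Pinebrook Foods Inc. (R1): 58% × 69% × 11% = 4.4022% of Crosswind Partners LP.
Aggregating (R2): 4.9632% + 4.4022% = 9.3654%.
9.3654% falls short of the 10% threshold by 0.6346 percentage points.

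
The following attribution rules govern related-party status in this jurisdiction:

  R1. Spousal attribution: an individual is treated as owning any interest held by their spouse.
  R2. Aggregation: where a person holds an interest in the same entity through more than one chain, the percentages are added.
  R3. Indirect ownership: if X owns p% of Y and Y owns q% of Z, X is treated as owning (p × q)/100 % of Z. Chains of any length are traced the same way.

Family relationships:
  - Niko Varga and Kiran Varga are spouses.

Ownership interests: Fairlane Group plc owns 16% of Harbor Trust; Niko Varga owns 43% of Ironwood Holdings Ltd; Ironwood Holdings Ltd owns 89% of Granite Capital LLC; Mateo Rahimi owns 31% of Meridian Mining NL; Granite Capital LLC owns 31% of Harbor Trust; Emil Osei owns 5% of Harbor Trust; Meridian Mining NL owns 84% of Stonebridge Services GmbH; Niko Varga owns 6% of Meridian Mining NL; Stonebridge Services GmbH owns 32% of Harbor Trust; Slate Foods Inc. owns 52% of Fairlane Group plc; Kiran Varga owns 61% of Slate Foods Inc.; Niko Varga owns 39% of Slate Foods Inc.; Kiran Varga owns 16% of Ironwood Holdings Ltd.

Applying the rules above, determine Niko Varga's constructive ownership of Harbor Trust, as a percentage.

By spousal attribution (R1), Niko Varga is treated as also owning Kiran Varga's interest in Slate Foods Inc, giving 39% + 61% = 100%.
By spousal attribution (R1), Niko Varga is treated as also owning Kiran Varga's interest in Ironwood Holdings Ltd, giving 43% + 16% = 59%.
Chain via Meridian Mining NL → Stonebridge Services GmbH (R3): 6% × 84% × 32% = 1.6128% of Harbor Trust.
Chain via Slate Foods Inc. → Fairlane Group plc (R3): 100% × 52% × 16% = 8.32% of Harbor Trust.
Chain via Ironwood Holdings Ltd → Granite Capital LLC (R3): 59% × 89% × 31% = 16.2781% of Harbor Trust.
Aggregating (R2): 1.6128% + 8.32% + 16.2781% = 26.2109%.

26.2109%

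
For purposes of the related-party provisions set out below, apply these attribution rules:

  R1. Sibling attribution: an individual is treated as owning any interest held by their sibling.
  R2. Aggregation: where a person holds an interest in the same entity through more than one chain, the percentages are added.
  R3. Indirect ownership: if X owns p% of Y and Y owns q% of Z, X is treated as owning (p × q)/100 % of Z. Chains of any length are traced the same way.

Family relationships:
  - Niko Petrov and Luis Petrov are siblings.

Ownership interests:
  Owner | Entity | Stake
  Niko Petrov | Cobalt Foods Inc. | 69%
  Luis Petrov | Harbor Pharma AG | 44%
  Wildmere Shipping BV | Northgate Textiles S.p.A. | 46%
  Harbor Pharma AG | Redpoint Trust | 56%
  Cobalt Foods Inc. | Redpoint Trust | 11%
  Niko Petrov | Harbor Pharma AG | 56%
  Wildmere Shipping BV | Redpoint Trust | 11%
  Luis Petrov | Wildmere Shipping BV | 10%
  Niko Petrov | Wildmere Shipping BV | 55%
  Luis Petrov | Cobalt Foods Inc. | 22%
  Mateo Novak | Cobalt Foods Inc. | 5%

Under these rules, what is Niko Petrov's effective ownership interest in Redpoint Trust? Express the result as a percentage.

73.16%

By sibling attribution (R1), Niko Petrov is treated as also owning Luis Petrov's interest in Wildmere Shipping BV, giving 55% + 10% = 65%.
By sibling attribution (R1), Niko Petrov is treated as also owning Luis Petrov's interest in Harbor Pharma AG, giving 56% + 44% = 100%.
By sibling attribution (R1), Niko Petrov is treated as also owning Luis Petrov's interest in Cobalt Foods Inc, giving 69% + 22% = 91%.
Chain via Wildmere Shipping BV (R3): 65% × 11% = 7.15% of Redpoint Trust.
Chain via Harbor Pharma AG (R3): 100% × 56% = 56% of Redpoint Trust.
Chain via Cobalt Foods Inc. (R3): 91% × 11% = 10.01% of Redpoint Trust.
Aggregating (R2): 7.15% + 56% + 10.01% = 73.16%.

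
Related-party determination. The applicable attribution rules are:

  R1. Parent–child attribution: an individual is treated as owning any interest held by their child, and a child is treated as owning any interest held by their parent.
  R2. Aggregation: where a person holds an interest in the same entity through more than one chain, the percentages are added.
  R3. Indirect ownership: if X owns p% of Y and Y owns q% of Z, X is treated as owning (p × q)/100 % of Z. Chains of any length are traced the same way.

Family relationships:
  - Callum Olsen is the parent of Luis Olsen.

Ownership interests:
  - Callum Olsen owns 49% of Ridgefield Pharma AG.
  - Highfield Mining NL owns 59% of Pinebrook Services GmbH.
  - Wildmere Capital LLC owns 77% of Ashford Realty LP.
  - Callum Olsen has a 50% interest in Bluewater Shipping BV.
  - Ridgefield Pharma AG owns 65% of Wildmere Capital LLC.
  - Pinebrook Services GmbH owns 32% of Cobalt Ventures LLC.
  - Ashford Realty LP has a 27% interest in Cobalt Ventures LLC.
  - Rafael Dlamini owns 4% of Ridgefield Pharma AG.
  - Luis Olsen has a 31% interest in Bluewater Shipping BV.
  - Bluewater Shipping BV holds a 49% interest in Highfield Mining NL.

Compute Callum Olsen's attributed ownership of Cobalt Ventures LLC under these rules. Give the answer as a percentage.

14.115087%

By parent–child attribution (R1), Callum Olsen is treated as also owning Luis Olsen's interest in Bluewater Shipping BV, giving 50% + 31% = 81%.
Chain via Ridgefield Pharma AG → Wildmere Capital LLC → Ashford Realty LP (R3): 49% × 65% × 77% × 27% = 6.621615% of Cobalt Ventures LLC.
Chain via Bluewater Shipping BV → Highfield Mining NL → Pinebrook Services GmbH (R3): 81% × 49% × 59% × 32% = 7.493472% of Cobalt Ventures LLC.
Aggregating (R2): 6.621615% + 7.493472% = 14.115087%.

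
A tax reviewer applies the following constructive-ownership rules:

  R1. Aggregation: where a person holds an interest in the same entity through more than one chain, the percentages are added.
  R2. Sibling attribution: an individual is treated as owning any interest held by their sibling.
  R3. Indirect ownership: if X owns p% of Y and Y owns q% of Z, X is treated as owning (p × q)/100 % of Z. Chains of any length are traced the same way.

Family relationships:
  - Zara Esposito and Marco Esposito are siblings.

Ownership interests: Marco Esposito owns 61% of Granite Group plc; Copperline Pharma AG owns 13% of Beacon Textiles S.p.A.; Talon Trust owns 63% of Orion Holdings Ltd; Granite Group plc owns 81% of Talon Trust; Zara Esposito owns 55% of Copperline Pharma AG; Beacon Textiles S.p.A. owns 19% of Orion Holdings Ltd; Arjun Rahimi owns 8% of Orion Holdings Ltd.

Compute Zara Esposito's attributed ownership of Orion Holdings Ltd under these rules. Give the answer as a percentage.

By sibling attribution (R2), Zara Esposito is treated as owning Marco Esposito's 61% interest in Granite Group plc.
Chain via Copperline Pharma AG → Beacon Textiles S.p.A. (R3): 55% × 13% × 19% = 1.3585% of Orion Holdings Ltd.
Chain via Granite Group plc → Talon Trust (R3): 61% × 81% × 63% = 31.1283% of Orion Holdings Ltd.
Aggregating (R1): 1.3585% + 31.1283% = 32.4868%.

32.4868%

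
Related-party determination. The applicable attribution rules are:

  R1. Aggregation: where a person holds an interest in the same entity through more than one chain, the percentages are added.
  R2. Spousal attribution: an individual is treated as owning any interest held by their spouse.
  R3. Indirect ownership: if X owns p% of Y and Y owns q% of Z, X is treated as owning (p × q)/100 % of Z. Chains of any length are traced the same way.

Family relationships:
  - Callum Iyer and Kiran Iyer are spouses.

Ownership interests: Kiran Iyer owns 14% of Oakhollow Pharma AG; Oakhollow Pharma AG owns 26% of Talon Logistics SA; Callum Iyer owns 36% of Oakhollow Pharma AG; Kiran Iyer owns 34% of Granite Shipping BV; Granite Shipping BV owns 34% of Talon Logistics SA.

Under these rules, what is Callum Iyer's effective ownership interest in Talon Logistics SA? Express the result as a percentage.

24.56%

By spousal attribution (R2), Callum Iyer is treated as also owning Kiran Iyer's interest in Oakhollow Pharma AG, giving 36% + 14% = 50%.
By spousal attribution (R2), Callum Iyer is treated as owning Kiran Iyer's 34% interest in Granite Shipping BV.
Chain via Oakhollow Pharma AG (R3): 50% × 26% = 13% of Talon Logistics SA.
Chain via Granite Shipping BV (R3): 34% × 34% = 11.56% of Talon Logistics SA.
Aggregating (R1): 13% + 11.56% = 24.56%.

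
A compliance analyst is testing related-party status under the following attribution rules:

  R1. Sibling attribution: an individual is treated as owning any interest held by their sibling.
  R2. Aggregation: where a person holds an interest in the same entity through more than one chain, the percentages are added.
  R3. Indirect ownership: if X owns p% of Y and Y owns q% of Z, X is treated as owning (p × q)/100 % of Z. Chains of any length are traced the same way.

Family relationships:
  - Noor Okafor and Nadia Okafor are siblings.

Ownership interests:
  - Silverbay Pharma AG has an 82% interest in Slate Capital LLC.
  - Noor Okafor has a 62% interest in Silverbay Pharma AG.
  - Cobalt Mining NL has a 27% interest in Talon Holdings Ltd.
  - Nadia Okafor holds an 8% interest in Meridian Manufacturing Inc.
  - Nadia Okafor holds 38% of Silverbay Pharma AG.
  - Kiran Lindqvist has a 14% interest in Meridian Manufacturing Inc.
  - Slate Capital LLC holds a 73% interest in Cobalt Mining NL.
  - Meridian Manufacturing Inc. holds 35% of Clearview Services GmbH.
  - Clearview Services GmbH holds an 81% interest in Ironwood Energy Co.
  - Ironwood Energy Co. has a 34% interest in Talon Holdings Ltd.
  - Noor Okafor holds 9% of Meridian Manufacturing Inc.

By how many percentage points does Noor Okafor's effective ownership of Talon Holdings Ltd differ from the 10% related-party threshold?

By sibling attribution (R1), Noor Okafor is treated as also owning Nadia Okafor's interest in Meridian Manufacturing Inc, giving 9% + 8% = 17%.
By sibling attribution (R1), Noor Okafor is treated as also owning Nadia Okafor's interest in Silverbay Pharma AG, giving 62% + 38% = 100%.
Chain via Meridian Manufacturing Inc. → Clearview Services GmbH → Ironwood Energy Co. (R3): 17% × 35% × 81% × 34% = 1.63863% of Talon Holdings Ltd.
Chain via Silverbay Pharma AG → Slate Capital LLC → Cobalt Mining NL (R3): 100% × 82% × 73% × 27% = 16.1622% of Talon Holdings Ltd.
Aggregating (R2): 1.63863% + 16.1622% = 17.80083%.
17.80083% exceeds the 10% threshold by 7.80083 percentage points.

7.80083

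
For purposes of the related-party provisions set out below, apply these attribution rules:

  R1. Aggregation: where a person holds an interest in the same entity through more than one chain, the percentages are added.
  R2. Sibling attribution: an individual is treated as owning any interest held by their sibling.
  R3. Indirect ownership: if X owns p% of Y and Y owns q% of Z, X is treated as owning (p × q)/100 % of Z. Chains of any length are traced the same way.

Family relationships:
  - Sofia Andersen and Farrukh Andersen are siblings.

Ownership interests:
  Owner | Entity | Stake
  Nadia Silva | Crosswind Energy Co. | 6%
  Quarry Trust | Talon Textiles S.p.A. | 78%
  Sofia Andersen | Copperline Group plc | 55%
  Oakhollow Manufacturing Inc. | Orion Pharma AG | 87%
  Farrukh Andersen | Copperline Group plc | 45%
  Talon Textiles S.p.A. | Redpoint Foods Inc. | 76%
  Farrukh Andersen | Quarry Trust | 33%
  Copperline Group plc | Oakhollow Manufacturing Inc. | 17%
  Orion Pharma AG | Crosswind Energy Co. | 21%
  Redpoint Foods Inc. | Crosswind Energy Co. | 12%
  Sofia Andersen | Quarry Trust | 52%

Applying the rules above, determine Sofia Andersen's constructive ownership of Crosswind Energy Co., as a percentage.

9.15246%

By sibling attribution (R2), Sofia Andersen is treated as also owning Farrukh Andersen's interest in Copperline Group plc, giving 55% + 45% = 100%.
By sibling attribution (R2), Sofia Andersen is treated as also owning Farrukh Andersen's interest in Quarry Trust, giving 52% + 33% = 85%.
Chain via Copperline Group plc → Oakhollow Manufacturing Inc. → Orion Pharma AG (R3): 100% × 17% × 87% × 21% = 3.1059% of Crosswind Energy Co.
Chain via Quarry Trust → Talon Textiles S.p.A. → Redpoint Foods Inc. (R3): 85% × 78% × 76% × 12% = 6.04656% of Crosswind Energy Co.
Aggregating (R1): 3.1059% + 6.04656% = 9.15246%.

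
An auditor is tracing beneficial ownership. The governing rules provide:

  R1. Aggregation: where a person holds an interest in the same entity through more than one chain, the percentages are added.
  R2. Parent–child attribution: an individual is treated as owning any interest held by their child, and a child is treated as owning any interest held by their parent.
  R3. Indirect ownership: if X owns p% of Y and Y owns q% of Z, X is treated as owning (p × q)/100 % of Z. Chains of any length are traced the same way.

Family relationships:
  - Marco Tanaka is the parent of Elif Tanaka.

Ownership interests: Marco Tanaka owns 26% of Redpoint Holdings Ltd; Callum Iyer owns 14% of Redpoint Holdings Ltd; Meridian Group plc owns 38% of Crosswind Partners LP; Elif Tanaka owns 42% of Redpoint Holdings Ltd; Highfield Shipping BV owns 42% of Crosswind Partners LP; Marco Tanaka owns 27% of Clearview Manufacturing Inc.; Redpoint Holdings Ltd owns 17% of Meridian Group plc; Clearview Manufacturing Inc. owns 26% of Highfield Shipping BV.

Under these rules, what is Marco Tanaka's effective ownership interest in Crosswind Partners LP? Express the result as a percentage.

By parent–child attribution (R2), Marco Tanaka is treated as also owning Elif Tanaka's interest in Redpoint Holdings Ltd, giving 26% + 42% = 68%.
Chain via Redpoint Holdings Ltd → Meridian Group plc (R3): 68% × 17% × 38% = 4.3928% of Crosswind Partners LP.
Chain via Clearview Manufacturing Inc. → Highfield Shipping BV (R3): 27% × 26% × 42% = 2.9484% of Crosswind Partners LP.
Aggregating (R1): 4.3928% + 2.9484% = 7.3412%.

7.3412%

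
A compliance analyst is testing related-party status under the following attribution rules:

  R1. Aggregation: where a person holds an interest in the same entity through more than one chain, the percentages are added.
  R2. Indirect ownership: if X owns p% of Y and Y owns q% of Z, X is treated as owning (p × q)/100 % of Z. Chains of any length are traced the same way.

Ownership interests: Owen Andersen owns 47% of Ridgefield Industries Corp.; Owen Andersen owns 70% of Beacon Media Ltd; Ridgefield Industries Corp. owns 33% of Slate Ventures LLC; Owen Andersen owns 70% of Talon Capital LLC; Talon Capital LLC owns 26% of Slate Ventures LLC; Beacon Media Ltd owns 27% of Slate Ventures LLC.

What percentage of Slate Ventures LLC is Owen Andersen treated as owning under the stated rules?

Chain via Beacon Media Ltd (R2): 70% × 27% = 18.9% of Slate Ventures LLC.
Chain via Ridgefield Industries Corp. (R2): 47% × 33% = 15.51% of Slate Ventures LLC.
Chain via Talon Capital LLC (R2): 70% × 26% = 18.2% of Slate Ventures LLC.
Aggregating (R1): 18.9% + 15.51% + 18.2% = 52.61%.

52.61%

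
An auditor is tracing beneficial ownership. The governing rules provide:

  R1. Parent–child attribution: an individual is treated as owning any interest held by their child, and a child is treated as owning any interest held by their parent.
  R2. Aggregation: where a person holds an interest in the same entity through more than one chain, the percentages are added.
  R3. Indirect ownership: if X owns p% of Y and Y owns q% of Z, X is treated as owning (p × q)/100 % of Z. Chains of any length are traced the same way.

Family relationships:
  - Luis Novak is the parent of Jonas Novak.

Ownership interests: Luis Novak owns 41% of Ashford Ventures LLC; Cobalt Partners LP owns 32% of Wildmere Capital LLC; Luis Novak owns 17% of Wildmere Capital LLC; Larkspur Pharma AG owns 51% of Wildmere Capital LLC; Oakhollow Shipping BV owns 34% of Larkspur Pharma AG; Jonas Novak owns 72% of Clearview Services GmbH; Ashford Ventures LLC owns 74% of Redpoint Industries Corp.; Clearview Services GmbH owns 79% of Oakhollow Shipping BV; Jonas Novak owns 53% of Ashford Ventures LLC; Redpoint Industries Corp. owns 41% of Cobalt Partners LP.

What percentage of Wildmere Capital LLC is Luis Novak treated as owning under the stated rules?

35.989264%

By parent–child attribution (R1), Luis Novak is treated as also owning Jonas Novak's interest in Ashford Ventures LLC, giving 41% + 53% = 94%.
By parent–child attribution (R1), Luis Novak is treated as owning Jonas Novak's 72% interest in Clearview Services GmbH.
Chain via Ashford Ventures LLC → Redpoint Industries Corp. → Cobalt Partners LP (R3): 94% × 74% × 41% × 32% = 9.126272% of Wildmere Capital LLC.
Direct interest in Wildmere Capital LLC: 17%.
Chain via Clearview Services GmbH → Oakhollow Shipping BV → Larkspur Pharma AG (R3): 72% × 79% × 34% × 51% = 9.862992% of Wildmere Capital LLC.
Aggregating (R2): 9.126272% + 17% + 9.862992% = 35.989264%.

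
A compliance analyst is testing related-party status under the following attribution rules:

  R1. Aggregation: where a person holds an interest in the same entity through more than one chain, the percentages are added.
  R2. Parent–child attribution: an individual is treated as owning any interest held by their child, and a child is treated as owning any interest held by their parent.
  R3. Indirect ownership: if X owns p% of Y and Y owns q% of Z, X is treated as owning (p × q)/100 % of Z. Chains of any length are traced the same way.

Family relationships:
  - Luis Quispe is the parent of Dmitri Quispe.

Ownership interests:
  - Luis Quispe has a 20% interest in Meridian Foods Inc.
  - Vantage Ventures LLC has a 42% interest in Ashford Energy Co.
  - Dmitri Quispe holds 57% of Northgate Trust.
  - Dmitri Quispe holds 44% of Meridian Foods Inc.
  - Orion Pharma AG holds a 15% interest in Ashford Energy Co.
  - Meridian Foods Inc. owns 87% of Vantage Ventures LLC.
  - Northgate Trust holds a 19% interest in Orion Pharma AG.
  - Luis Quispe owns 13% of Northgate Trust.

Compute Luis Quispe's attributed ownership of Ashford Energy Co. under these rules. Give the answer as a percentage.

By parent–child attribution (R2), Luis Quispe is treated as also owning Dmitri Quispe's interest in Northgate Trust, giving 13% + 57% = 70%.
By parent–child attribution (R2), Luis Quispe is treated as also owning Dmitri Quispe's interest in Meridian Foods Inc, giving 20% + 44% = 64%.
Chain via Northgate Trust → Orion Pharma AG (R3): 70% × 19% × 15% = 1.995% of Ashford Energy Co.
Chain via Meridian Foods Inc. → Vantage Ventures LLC (R3): 64% × 87% × 42% = 23.3856% of Ashford Energy Co.
Aggregating (R1): 1.995% + 23.3856% = 25.3806%.

25.3806%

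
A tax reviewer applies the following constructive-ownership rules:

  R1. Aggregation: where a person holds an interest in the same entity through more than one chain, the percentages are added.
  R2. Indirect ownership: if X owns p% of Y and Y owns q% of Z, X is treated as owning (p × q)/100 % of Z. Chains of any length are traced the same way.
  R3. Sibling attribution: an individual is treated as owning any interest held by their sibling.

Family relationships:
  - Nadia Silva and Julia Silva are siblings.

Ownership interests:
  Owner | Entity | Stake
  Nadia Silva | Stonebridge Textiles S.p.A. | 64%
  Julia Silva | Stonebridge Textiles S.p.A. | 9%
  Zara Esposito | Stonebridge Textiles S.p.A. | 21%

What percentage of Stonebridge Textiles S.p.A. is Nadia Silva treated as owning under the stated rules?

By sibling attribution (R3), Nadia Silva is treated as also owning Julia Silva's interest in Stonebridge Textiles S.p.A, giving 64% + 9% = 73%.
Direct interest in Stonebridge Textiles S.p.A: 73%.

73%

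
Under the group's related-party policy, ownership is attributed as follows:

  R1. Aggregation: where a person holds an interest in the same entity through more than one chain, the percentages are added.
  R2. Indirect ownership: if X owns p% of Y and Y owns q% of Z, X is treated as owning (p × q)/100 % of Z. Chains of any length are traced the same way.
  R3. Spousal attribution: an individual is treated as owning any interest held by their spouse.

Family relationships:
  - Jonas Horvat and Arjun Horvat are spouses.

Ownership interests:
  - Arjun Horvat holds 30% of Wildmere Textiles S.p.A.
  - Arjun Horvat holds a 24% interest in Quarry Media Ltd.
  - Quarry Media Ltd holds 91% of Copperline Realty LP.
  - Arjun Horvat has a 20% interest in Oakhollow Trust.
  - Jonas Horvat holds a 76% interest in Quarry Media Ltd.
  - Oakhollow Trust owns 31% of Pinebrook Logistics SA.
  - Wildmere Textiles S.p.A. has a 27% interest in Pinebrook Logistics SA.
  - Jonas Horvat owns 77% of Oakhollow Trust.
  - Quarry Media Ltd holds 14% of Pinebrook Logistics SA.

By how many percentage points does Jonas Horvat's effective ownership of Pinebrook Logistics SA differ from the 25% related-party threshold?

By spousal attribution (R3), Jonas Horvat is treated as also owning Arjun Horvat's interest in Quarry Media Ltd, giving 76% + 24% = 100%.
By spousal attribution (R3), Jonas Horvat is treated as also owning Arjun Horvat's interest in Oakhollow Trust, giving 77% + 20% = 97%.
By spousal attribution (R3), Jonas Horvat is treated as owning Arjun Horvat's 30% interest in Wildmere Textiles S.p.A.
Chain via Quarry Media Ltd (R2): 100% × 14% = 14% of Pinebrook Logistics SA.
Chain via Oakhollow Trust (R2): 97% × 31% = 30.07% of Pinebrook Logistics SA.
Chain via Wildmere Textiles S.p.A. (R2): 30% × 27% = 8.1% of Pinebrook Logistics SA.
Aggregating (R1): 14% + 30.07% + 8.1% = 52.17%.
52.17% exceeds the 25% threshold by 27.17 percentage points.

27.17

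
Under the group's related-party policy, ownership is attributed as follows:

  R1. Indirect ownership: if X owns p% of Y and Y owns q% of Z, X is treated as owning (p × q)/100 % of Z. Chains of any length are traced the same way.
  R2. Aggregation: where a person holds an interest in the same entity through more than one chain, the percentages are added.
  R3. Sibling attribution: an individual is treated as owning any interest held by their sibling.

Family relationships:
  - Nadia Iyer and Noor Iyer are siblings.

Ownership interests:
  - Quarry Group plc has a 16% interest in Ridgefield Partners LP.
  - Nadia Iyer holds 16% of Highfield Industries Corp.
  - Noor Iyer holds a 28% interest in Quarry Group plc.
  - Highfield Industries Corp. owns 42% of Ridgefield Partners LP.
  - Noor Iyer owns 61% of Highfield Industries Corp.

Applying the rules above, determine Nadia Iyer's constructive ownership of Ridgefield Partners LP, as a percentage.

36.82%

By sibling attribution (R3), Nadia Iyer is treated as also owning Noor Iyer's interest in Highfield Industries Corp, giving 16% + 61% = 77%.
By sibling attribution (R3), Nadia Iyer is treated as owning Noor Iyer's 28% interest in Quarry Group plc.
Chain via Highfield Industries Corp. (R1): 77% × 42% = 32.34% of Ridgefield Partners LP.
Chain via Quarry Group plc (R1): 28% × 16% = 4.48% of Ridgefield Partners LP.
Aggregating (R2): 32.34% + 4.48% = 36.82%.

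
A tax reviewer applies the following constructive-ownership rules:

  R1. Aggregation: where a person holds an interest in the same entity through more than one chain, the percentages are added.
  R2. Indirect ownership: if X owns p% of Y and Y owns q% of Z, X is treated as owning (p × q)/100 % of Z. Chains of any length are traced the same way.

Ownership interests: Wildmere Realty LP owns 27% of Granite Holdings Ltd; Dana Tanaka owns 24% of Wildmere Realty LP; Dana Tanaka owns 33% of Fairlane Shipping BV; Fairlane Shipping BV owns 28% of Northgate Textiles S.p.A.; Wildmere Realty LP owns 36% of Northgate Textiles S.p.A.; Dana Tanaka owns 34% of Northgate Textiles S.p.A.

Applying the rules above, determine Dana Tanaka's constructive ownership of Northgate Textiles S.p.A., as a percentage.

Chain via Wildmere Realty LP (R2): 24% × 36% = 8.64% of Northgate Textiles S.p.A.
Chain via Fairlane Shipping BV (R2): 33% × 28% = 9.24% of Northgate Textiles S.p.A.
Direct interest in Northgate Textiles S.p.A: 34%.
Aggregating (R1): 8.64% + 9.24% + 34% = 51.88%.

51.88%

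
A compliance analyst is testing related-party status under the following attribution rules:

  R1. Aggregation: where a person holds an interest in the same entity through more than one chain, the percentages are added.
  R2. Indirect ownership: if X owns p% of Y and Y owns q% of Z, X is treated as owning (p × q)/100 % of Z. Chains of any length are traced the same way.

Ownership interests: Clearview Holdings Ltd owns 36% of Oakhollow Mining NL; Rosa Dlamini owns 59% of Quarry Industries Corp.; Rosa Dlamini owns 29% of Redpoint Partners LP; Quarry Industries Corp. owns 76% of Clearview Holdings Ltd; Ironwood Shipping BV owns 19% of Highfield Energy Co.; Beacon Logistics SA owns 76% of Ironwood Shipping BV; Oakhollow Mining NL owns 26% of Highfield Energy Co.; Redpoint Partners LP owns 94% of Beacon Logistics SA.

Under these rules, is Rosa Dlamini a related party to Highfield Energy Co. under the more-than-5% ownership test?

Chain via Quarry Industries Corp. → Clearview Holdings Ltd → Oakhollow Mining NL (R2): 59% × 76% × 36% × 26% = 4.197024% of Highfield Energy Co.
Chain via Redpoint Partners LP → Beacon Logistics SA → Ironwood Shipping BV (R2): 29% × 94% × 76% × 19% = 3.936344% of Highfield Energy Co.
Aggregating (R1): 4.197024% + 3.936344% = 8.133368%.
8.133368% exceeds the 5% threshold, so Rosa is a related party to Highfield Energy Co.

Yes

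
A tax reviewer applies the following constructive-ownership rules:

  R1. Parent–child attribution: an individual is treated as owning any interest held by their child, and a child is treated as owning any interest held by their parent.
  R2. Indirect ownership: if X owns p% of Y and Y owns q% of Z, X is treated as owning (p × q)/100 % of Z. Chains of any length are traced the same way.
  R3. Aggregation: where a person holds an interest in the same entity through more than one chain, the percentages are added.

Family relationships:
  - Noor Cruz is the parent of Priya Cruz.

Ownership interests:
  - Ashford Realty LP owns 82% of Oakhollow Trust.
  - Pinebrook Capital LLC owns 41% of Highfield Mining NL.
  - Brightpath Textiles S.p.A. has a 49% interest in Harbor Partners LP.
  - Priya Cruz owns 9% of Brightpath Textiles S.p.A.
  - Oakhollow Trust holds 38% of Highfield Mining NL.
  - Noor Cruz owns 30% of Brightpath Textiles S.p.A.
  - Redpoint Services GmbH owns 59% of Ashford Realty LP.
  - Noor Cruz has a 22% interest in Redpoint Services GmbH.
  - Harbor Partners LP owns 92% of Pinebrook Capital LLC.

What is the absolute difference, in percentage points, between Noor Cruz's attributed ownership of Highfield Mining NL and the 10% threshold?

By parent–child attribution (R1), Noor Cruz is treated as also owning Priya Cruz's interest in Brightpath Textiles S.p.A, giving 30% + 9% = 39%.
Chain via Redpoint Services GmbH → Ashford Realty LP → Oakhollow Trust (R2): 22% × 59% × 82% × 38% = 4.044568% of Highfield Mining NL.
Chain via Brightpath Textiles S.p.A. → Harbor Partners LP → Pinebrook Capital LLC (R2): 39% × 49% × 92% × 41% = 7.208292% of Highfield Mining NL.
Aggregating (R3): 4.044568% + 7.208292% = 11.25286%.
11.25286% exceeds the 10% threshold by 1.25286 percentage points.

1.25286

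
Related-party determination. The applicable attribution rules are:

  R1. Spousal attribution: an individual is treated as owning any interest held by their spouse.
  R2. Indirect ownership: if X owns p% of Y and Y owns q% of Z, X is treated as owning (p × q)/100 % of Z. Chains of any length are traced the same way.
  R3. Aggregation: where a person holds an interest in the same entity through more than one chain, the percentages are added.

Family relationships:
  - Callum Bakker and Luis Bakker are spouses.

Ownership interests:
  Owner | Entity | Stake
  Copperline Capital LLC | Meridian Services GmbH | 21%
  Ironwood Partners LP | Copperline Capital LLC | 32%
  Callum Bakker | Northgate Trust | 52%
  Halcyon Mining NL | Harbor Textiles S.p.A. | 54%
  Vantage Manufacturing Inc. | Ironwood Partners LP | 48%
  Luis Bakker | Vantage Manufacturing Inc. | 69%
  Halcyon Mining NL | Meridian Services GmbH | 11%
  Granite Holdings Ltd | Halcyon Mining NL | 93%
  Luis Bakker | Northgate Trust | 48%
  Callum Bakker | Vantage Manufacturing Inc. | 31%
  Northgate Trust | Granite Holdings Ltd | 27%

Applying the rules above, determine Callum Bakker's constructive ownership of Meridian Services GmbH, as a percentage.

5.9877%

By spousal attribution (R1), Callum Bakker is treated as also owning Luis Bakker's interest in Vantage Manufacturing Inc, giving 31% + 69% = 100%.
By spousal attribution (R1), Callum Bakker is treated as also owning Luis Bakker's interest in Northgate Trust, giving 52% + 48% = 100%.
Chain via Vantage Manufacturing Inc. → Ironwood Partners LP → Copperline Capital LLC (R2): 100% × 48% × 32% × 21% = 3.2256% of Meridian Services GmbH.
Chain via Northgate Trust → Granite Holdings Ltd → Halcyon Mining NL (R2): 100% × 27% × 93% × 11% = 2.7621% of Meridian Services GmbH.
Aggregating (R3): 3.2256% + 2.7621% = 5.9877%.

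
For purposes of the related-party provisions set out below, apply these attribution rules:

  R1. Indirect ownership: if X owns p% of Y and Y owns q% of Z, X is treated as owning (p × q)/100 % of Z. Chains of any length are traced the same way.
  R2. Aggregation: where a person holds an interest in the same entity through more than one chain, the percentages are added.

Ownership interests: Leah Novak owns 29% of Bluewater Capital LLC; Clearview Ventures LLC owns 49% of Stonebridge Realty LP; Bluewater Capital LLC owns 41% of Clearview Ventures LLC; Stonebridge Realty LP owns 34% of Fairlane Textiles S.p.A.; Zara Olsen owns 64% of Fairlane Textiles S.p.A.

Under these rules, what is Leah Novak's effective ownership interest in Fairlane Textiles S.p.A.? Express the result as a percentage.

Chain via Bluewater Capital LLC → Clearview Ventures LLC → Stonebridge Realty LP (R1): 29% × 41% × 49% × 34% = 1.980874% of Fairlane Textiles S.p.A.

1.980874%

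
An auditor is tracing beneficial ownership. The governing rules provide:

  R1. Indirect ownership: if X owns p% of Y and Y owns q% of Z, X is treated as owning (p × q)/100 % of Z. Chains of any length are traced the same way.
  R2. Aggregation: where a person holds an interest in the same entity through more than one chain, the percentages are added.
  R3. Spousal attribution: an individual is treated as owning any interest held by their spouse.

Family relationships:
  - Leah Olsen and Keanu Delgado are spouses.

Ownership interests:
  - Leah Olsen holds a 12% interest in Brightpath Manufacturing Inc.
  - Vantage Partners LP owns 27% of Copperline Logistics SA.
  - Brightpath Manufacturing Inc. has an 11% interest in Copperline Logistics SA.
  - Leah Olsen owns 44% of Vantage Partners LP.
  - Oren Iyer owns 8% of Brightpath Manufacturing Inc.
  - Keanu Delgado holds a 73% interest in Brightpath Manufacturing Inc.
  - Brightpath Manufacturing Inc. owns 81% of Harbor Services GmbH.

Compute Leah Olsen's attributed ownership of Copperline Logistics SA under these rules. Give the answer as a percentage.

21.23%

By spousal attribution (R3), Leah Olsen is treated as also owning Keanu Delgado's interest in Brightpath Manufacturing Inc, giving 12% + 73% = 85%.
Chain via Brightpath Manufacturing Inc. (R1): 85% × 11% = 9.35% of Copperline Logistics SA.
Chain via Vantage Partners LP (R1): 44% × 27% = 11.88% of Copperline Logistics SA.
Aggregating (R2): 9.35% + 11.88% = 21.23%.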